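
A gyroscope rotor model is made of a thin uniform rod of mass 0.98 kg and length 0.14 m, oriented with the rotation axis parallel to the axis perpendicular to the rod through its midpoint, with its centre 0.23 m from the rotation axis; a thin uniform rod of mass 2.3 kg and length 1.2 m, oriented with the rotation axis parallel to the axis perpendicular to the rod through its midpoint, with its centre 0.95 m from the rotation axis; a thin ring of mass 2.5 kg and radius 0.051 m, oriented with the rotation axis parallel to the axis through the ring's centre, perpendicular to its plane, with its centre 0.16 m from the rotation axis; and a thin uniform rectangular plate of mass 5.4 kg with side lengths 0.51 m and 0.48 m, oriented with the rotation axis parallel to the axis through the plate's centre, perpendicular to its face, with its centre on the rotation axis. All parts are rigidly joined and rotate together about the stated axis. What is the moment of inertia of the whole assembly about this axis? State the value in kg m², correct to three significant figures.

Thin rod: I_cm = (1/12)ML² = (1/12)(0.98)(0.14)² = 0.0016007 kg m²; centre at d = 0.23 m, so I = I_cm + Md² gives I = 0.0016007 + (0.98)(0.23)² = 0.053443 kg m².
Thin rod: I_cm = (1/12)ML² = (1/12)(2.3)(1.2)² = 0.276 kg m²; centre at d = 0.95 m, so I = I_cm + Md² gives I = 0.276 + (2.3)(0.95)² = 2.3517 kg m².
Thin ring: I_cm = MR² = (2.5)(0.051)² = 0.0065025 kg m²; centre at d = 0.16 m, so I = I_cm + Md² gives I = 0.0065025 + (2.5)(0.16)² = 0.070502 kg m².
Rectangular plate: I_cm = (1/12)M(a²+b²) = (1/12)(5.4)[(0.51)² + (0.48)²] = 0.22073 kg m²; axis through the centre, so I = 0.22073 kg m².
Total I = 0.053443 + 2.3517 + 0.070502 + 0.22073 = 2.6964 kg m².

2.70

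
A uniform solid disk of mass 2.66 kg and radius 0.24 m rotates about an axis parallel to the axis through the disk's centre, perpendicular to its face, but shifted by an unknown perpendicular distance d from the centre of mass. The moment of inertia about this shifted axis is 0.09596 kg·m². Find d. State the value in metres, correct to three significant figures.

0.0853

About the centre-of-mass axis, I_cm = (1/2)MR² = (1/2)(2.66)(0.24)² = 0.076608 kg·m².
Parallel axis theorem: I = I_cm + Md², so Md² = 0.09596 − 0.076608 = 0.019352 kg·m².
d = √(0.019352 / 2.66) = 0.085295 m.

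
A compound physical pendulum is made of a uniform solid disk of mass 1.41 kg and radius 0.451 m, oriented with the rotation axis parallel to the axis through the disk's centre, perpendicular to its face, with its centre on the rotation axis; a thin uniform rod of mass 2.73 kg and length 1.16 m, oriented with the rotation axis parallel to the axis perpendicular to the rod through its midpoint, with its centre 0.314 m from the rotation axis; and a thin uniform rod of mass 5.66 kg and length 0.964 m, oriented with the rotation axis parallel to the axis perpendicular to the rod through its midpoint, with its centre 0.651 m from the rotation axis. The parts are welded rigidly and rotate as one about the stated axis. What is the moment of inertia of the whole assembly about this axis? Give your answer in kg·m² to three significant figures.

Solid disk: I_cm = (1/2)MR² = (1/2)(1.41)(0.451)² = 0.1434 kg·m²; axis through the centre, so I = 0.1434 kg·m².
Thin rod: I_cm = (1/12)ML² = (1/12)(2.73)(1.16)² = 0.30612 kg·m²; centre at d = 0.314 m, so the parallel axis theorem gives I = 0.30612 + (2.73)(0.314)² = 0.57529 kg·m².
Thin rod: I_cm = (1/12)ML² = (1/12)(5.66)(0.964)² = 0.43832 kg·m²; centre at d = 0.651 m, so the parallel axis theorem gives I = 0.43832 + (5.66)(0.651)² = 2.837 kg·m².
Total I = 0.1434 + 0.57529 + 2.837 = 3.5557 kg·m².

3.56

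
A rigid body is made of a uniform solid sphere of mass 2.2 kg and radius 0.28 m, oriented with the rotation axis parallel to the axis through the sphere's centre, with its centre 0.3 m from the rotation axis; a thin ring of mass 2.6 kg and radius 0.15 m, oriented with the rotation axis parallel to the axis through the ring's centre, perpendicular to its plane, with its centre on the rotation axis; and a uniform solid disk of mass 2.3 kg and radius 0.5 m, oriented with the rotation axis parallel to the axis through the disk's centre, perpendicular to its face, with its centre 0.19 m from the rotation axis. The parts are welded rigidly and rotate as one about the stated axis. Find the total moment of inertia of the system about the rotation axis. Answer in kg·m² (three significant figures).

Solid sphere: I_cm = (2/5)MR² = (2/5)(2.2)(0.28)² = 0.068992 kg·m²; centre at d = 0.3 m, so the parallel axis theorem gives I = 0.068992 + (2.2)(0.3)² = 0.26699 kg·m².
Thin ring: I_cm = MR² = (2.6)(0.15)² = 0.0585 kg·m²; axis through the centre, so I = 0.0585 kg·m².
Solid disk: I_cm = (1/2)MR² = (1/2)(2.3)(0.5)² = 0.2875 kg·m²; centre at d = 0.19 m, so the parallel axis theorem gives I = 0.2875 + (2.3)(0.19)² = 0.37053 kg·m².
Total I = 0.26699 + 0.0585 + 0.37053 = 0.69602 kg·m².

0.696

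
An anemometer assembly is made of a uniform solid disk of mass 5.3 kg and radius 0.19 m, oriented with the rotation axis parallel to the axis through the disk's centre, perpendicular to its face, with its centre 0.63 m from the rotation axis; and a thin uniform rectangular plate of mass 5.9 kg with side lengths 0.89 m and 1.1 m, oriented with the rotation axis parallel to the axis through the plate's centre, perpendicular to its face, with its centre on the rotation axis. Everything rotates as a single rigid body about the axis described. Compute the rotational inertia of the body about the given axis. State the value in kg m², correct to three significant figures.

3.18

Solid disk: I_cm = (1/2)MR² = (1/2)(5.3)(0.19)² = 0.095665 kg m²; centre at d = 0.63 m, so the parallel axis theorem gives I = 0.095665 + (5.3)(0.63)² = 2.1992 kg m².
Rectangular plate: I_cm = (1/12)M(a²+b²) = (1/12)(5.9)[(0.89)² + (1.1)²] = 0.98437 kg m²; axis through the centre, so I = 0.98437 kg m².
Total I = 2.1992 + 0.98437 = 3.1836 kg m².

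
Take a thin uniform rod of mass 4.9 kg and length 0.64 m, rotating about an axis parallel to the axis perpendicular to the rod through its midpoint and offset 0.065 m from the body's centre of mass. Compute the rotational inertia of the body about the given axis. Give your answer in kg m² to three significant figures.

0.188

I_cm = (1/12)ML² = (1/12)(4.9)(0.64)² = 0.16725 kg m²; centre at d = 0.065 m, so I = I_cm + Md² gives I = 0.16725 + (4.9)(0.065)² = 0.18796 kg m².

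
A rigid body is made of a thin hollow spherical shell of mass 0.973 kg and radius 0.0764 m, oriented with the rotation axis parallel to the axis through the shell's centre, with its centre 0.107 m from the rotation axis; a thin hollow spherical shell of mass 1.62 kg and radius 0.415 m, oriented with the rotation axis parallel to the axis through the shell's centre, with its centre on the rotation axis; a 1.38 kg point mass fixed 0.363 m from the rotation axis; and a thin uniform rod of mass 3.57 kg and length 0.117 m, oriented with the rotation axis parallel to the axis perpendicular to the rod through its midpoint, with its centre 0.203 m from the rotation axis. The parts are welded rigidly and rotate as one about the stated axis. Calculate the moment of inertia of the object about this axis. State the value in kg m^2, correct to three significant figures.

0.534

Spherical shell: I_cm = (2/3)MR² = (2/3)(0.973)(0.0764)² = 0.0037862 kg m^2; centre at d = 0.107 m, so I = I_cm + Md² gives I = 0.0037862 + (0.973)(0.107)² = 0.014926 kg m^2.
Spherical shell: I_cm = (2/3)MR² = (2/3)(1.62)(0.415)² = 0.186 kg m^2; axis through the centre, so I = 0.186 kg m^2.
Point mass: I_cm = 0; centre at d = 0.363 m, so I = I_cm + Md² gives I = 0 + (1.38)(0.363)² = 0.18184 kg m^2.
Thin rod: I_cm = (1/12)ML² = (1/12)(3.57)(0.117)² = 0.0040725 kg m^2; centre at d = 0.203 m, so I = I_cm + Md² gives I = 0.0040725 + (3.57)(0.203)² = 0.15119 kg m^2.
Total I = 0.014926 + 0.186 + 0.18184 + 0.15119 = 0.53396 kg m^2.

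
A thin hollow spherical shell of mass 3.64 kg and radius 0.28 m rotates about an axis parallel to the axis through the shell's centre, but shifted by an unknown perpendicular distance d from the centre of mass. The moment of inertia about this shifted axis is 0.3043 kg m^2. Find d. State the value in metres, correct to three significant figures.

About the centre-of-mass axis, I_cm = (2/3)MR² = (2/3)(3.64)(0.28)² = 0.19025 kg m^2.
Parallel axis theorem: I = I_cm + Md², so Md² = 0.3043 − 0.19025 = 0.11405 kg m^2.
d = √(0.11405 / 3.64) = 0.17701 m.

0.177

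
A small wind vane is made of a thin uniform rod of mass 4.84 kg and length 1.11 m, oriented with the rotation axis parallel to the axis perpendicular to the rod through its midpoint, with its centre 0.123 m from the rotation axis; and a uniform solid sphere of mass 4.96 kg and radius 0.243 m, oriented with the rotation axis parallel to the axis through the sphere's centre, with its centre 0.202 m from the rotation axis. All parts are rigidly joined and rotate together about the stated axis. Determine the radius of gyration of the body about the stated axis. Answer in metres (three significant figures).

0.301

Thin rod: I_cm = (1/12)ML² = (1/12)(4.84)(1.11)² = 0.49695 kg·m²; centre at d = 0.123 m, so the parallel axis theorem gives I = 0.49695 + (4.84)(0.123)² = 0.57017 kg·m².
Solid sphere: I_cm = (2/5)MR² = (2/5)(4.96)(0.243)² = 0.11715 kg·m²; centre at d = 0.202 m, so the parallel axis theorem gives I = 0.11715 + (4.96)(0.202)² = 0.31954 kg·m².
Total I = 0.88971 kg·m²; total mass M = 9.8 kg.
k = √(I/M) = √(0.88971/9.8) = 0.30131 m.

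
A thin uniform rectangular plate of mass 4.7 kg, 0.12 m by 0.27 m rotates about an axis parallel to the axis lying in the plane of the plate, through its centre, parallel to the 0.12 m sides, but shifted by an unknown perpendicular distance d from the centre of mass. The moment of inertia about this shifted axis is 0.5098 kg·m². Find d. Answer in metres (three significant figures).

About the centre-of-mass axis, I_cm = (1/12)Mb² = (1/12)(4.7)(0.27)² = 0.028553 kg·m².
Parallel axis theorem: I = I_cm + Md², so Md² = 0.5098 − 0.028553 = 0.48125 kg·m².
d = √(0.48125 / 4.7) = 0.31999 m.

0.320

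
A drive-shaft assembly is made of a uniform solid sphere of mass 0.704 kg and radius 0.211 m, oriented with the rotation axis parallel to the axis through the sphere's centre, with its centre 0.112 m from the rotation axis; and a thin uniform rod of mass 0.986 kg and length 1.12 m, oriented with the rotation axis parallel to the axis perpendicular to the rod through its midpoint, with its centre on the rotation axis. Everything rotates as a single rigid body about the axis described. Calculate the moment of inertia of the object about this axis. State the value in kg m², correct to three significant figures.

0.124

Solid sphere: I_cm = (2/5)MR² = (2/5)(0.704)(0.211)² = 0.012537 kg m²; centre at d = 0.112 m, so I = I_cm + Md² gives I = 0.012537 + (0.704)(0.112)² = 0.021368 kg m².
Thin rod: I_cm = (1/12)ML² = (1/12)(0.986)(1.12)² = 0.10307 kg m²; axis through the centre, so I = 0.10307 kg m².
Total I = 0.021368 + 0.10307 = 0.12444 kg m².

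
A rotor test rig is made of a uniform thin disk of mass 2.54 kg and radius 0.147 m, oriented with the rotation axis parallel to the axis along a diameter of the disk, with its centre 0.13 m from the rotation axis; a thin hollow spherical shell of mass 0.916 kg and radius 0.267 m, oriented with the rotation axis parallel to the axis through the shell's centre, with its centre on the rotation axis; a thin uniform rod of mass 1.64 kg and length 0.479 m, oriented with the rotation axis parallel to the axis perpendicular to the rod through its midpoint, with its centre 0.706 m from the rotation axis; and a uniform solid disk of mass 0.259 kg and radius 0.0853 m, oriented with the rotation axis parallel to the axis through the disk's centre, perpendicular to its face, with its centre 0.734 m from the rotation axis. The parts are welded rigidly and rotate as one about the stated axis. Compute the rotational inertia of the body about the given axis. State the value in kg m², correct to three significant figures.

1.09

Thin disk: I_cm = (1/4)MR² = (1/4)(2.54)(0.147)² = 0.013722 kg m²; centre at d = 0.13 m, so I = I_cm + Md² gives I = 0.013722 + (2.54)(0.13)² = 0.056648 kg m².
Spherical shell: I_cm = (2/3)MR² = (2/3)(0.916)(0.267)² = 0.043534 kg m²; axis through the centre, so I = 0.043534 kg m².
Thin rod: I_cm = (1/12)ML² = (1/12)(1.64)(0.479)² = 0.031357 kg m²; centre at d = 0.706 m, so I = I_cm + Md² gives I = 0.031357 + (1.64)(0.706)² = 0.84879 kg m².
Solid disk: I_cm = (1/2)MR² = (1/2)(0.259)(0.0853)² = 0.00094225 kg m²; centre at d = 0.734 m, so I = I_cm + Md² gives I = 0.00094225 + (0.259)(0.734)² = 0.14048 kg m².
Total I = 0.056648 + 0.043534 + 0.84879 + 0.14048 = 1.0895 kg m².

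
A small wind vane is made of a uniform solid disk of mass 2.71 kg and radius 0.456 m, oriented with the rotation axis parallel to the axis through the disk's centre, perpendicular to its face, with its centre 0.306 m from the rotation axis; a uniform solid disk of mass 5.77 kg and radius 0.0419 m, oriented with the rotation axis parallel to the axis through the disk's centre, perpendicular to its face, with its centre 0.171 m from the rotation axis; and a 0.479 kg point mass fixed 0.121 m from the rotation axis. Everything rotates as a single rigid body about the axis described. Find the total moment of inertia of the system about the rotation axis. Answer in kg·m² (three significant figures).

0.716

Solid disk: I_cm = (1/2)MR² = (1/2)(2.71)(0.456)² = 0.28175 kg·m²; centre at d = 0.306 m, so the parallel axis theorem gives I = 0.28175 + (2.71)(0.306)² = 0.53551 kg·m².
Solid disk: I_cm = (1/2)MR² = (1/2)(5.77)(0.0419)² = 0.0050649 kg·m²; centre at d = 0.171 m, so the parallel axis theorem gives I = 0.0050649 + (5.77)(0.171)² = 0.17379 kg·m².
Point mass: I_cm = 0; centre at d = 0.121 m, so the parallel axis theorem gives I = 0 + (0.479)(0.121)² = 0.007013 kg·m².
Total I = 0.53551 + 0.17379 + 0.007013 = 0.71631 kg·m².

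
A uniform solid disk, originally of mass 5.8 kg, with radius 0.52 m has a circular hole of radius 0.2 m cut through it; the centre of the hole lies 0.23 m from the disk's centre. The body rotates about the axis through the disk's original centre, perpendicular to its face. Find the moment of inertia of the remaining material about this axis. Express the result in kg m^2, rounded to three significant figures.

Unpierced body about its centre: I₀ = (1/2)MR² = (1/2)(5.8)(0.52)² = 0.78416 kg m^2.
The removed disk has mass m = M·(r/R)² = (5.8)(0.2/0.52)² = 0.85799 kg (same uniform areal density).
Its moment of inertia about the rotation axis (parallel-axis theorem): I_hole = (1/2)mr² + md² = (1/2)(0.85799)(0.2)² + (0.85799)(0.23)² = 0.062547 kg m^2.
Treating the hole as negative mass, I = I₀ − I_hole = 0.78416 − 0.062547 = 0.72161 kg m^2.

0.722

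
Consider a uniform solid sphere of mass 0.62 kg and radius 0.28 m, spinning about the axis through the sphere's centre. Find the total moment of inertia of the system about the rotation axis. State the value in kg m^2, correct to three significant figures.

0.0194

I_cm = (2/5)MR² = (2/5)(0.62)(0.28)² = 0.019443 kg m^2; axis through the centre, so I = 0.019443 kg m^2.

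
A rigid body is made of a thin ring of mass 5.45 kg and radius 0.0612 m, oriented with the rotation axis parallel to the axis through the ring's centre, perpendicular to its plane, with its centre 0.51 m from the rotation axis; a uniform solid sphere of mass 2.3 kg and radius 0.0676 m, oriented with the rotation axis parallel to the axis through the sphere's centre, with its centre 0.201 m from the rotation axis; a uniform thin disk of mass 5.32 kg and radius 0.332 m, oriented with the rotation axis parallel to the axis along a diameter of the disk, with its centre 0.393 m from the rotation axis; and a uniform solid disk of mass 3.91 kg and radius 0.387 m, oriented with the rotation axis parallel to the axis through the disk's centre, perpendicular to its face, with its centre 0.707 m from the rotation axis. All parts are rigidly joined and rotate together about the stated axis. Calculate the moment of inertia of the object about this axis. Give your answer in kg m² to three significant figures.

Thin ring: I_cm = MR² = (5.45)(0.0612)² = 0.020413 kg m²; centre at d = 0.51 m, so the parallel axis theorem gives I = 0.020413 + (5.45)(0.51)² = 1.438 kg m².
Solid sphere: I_cm = (2/5)MR² = (2/5)(2.3)(0.0676)² = 0.0042042 kg m²; centre at d = 0.201 m, so the parallel axis theorem gives I = 0.0042042 + (2.3)(0.201)² = 0.097126 kg m².
Thin disk: I_cm = (1/4)MR² = (1/4)(5.32)(0.332)² = 0.1466 kg m²; centre at d = 0.393 m, so the parallel axis theorem gives I = 0.1466 + (5.32)(0.393)² = 0.96827 kg m².
Solid disk: I_cm = (1/2)MR² = (1/2)(3.91)(0.387)² = 0.2928 kg m²; centre at d = 0.707 m, so the parallel axis theorem gives I = 0.2928 + (3.91)(0.707)² = 2.2472 kg m².
Total I = 1.438 + 0.097126 + 0.96827 + 2.2472 = 4.7506 kg m².

4.75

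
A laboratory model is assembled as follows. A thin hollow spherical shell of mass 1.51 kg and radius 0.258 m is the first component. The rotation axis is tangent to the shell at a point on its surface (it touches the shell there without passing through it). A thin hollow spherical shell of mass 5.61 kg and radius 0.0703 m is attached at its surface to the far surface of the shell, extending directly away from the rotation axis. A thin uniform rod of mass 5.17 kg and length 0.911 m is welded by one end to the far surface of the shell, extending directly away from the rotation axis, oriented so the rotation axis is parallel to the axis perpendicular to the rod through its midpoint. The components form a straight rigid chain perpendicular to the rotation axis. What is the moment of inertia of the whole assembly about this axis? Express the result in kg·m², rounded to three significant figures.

Spherical shell: I_cm = (2/3)MR² = (2/3)(1.51)(0.258)² = 0.067008 kg·m²; centre at d = 0.258 m, so I = I_cm + Md² gives I = 0.067008 + (1.51)(0.258)² = 0.16752 kg·m².
Spherical shell: I_cm = (2/3)MR² = (2/3)(5.61)(0.0703)² = 0.018483 kg·m²; centre at d = 0.258 + 0.258 + 0.0703 = 0.5863 m, so I = I_cm + Md² gives I = 0.018483 + (5.61)(0.5863)² = 1.9469 kg·m².
Thin rod: I_cm = (1/12)ML² = (1/12)(5.17)(0.911)² = 0.35756 kg·m²; centre at d = 0.258 + 0.258 + 0.0703 + 0.0703 + 0.4555 = 1.1121 m, so I = I_cm + Md² gives I = 0.35756 + (5.17)(1.1121)² = 6.7516 kg·m².
Total I = 0.16752 + 1.9469 + 6.7516 = 8.8661 kg·m².

8.87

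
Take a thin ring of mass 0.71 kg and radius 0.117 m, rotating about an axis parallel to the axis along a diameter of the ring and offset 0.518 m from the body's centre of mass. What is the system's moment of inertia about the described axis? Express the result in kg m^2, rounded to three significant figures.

I_cm = (1/2)MR² = (1/2)(0.71)(0.117)² = 0.0048596 kg m^2; centre at d = 0.518 m, so the parallel axis theorem gives I = 0.0048596 + (0.71)(0.518)² = 0.19537 kg m^2.

0.195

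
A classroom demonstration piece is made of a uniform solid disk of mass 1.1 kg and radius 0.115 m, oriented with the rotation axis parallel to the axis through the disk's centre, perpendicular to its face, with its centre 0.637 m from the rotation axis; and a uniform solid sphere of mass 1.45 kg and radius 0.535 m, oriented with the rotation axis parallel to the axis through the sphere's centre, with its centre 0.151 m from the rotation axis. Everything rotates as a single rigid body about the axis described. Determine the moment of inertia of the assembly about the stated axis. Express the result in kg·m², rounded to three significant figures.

0.653

Solid disk: I_cm = (1/2)MR² = (1/2)(1.1)(0.115)² = 0.0072738 kg·m²; centre at d = 0.637 m, so I = I_cm + Md² gives I = 0.0072738 + (1.1)(0.637)² = 0.45362 kg·m².
Solid sphere: I_cm = (2/5)MR² = (2/5)(1.45)(0.535)² = 0.16601 kg·m²; centre at d = 0.151 m, so I = I_cm + Md² gives I = 0.16601 + (1.45)(0.151)² = 0.19907 kg·m².
Total I = 0.45362 + 0.19907 = 0.65269 kg·m².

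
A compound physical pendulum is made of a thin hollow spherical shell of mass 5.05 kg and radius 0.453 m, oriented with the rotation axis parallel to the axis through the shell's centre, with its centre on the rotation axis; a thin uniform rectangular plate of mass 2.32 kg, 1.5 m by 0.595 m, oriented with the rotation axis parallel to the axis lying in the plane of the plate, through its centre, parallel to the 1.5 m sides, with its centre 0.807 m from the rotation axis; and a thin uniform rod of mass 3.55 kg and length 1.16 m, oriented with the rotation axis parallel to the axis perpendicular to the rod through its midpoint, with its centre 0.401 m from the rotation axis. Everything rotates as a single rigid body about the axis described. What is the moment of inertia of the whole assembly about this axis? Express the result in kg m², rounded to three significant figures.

Spherical shell: I_cm = (2/3)MR² = (2/3)(5.05)(0.453)² = 0.69087 kg m²; axis through the centre, so I = 0.69087 kg m².
Rectangular plate: I_cm = (1/12)Mb² = (1/12)(2.32)(0.595)² = 0.068445 kg m²; centre at d = 0.807 m, so I = I_cm + Md² gives I = 0.068445 + (2.32)(0.807)² = 1.5793 kg m².
Thin rod: I_cm = (1/12)ML² = (1/12)(3.55)(1.16)² = 0.39807 kg m²; centre at d = 0.401 m, so I = I_cm + Md² gives I = 0.39807 + (3.55)(0.401)² = 0.96892 kg m².
Total I = 0.69087 + 1.5793 + 0.96892 = 3.2391 kg m².

3.24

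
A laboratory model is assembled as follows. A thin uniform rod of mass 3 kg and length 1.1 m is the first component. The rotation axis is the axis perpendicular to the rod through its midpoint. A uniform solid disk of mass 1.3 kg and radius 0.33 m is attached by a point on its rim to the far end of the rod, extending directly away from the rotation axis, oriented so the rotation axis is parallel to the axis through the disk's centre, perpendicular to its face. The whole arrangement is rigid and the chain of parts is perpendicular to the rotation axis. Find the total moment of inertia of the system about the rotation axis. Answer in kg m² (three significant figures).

Thin rod: I_cm = (1/12)ML² = (1/12)(3)(1.1)² = 0.3025 kg m²; axis through the centre, so I = 0.3025 kg m².
Solid disk: I_cm = (1/2)MR² = (1/2)(1.3)(0.33)² = 0.070785 kg m²; centre at d = 0.55 + 0.33 = 0.88 m, so I = I_cm + Md² gives I = 0.070785 + (1.3)(0.88)² = 1.0775 kg m².
Total I = 0.3025 + 1.0775 = 1.38 kg m².

1.38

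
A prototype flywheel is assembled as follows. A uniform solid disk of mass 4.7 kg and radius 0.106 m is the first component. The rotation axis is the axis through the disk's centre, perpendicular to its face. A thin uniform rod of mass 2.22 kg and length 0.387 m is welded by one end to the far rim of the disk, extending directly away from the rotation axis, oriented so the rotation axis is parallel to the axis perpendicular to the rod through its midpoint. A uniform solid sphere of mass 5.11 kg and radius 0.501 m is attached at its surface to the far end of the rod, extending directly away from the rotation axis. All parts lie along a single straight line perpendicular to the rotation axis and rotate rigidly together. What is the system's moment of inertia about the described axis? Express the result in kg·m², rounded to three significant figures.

Solid disk: I_cm = (1/2)MR² = (1/2)(4.7)(0.106)² = 0.026405 kg·m²; axis through the centre, so I = 0.026405 kg·m².
Thin rod: I_cm = (1/12)ML² = (1/12)(2.22)(0.387)² = 0.027707 kg·m²; centre at d = 0.106 + 0.1935 = 0.2995 m, so I = I_cm + Md² gives I = 0.027707 + (2.22)(0.2995)² = 0.22684 kg·m².
Solid sphere: I_cm = (2/5)MR² = (2/5)(5.11)(0.501)² = 0.51305 kg·m²; centre at d = 0.106 + 0.1935 + 0.1935 + 0.501 = 0.994 m, so I = I_cm + Md² gives I = 0.51305 + (5.11)(0.994)² = 5.5619 kg·m².
Total I = 0.026405 + 0.22684 + 5.5619 = 5.8152 kg·m².

5.82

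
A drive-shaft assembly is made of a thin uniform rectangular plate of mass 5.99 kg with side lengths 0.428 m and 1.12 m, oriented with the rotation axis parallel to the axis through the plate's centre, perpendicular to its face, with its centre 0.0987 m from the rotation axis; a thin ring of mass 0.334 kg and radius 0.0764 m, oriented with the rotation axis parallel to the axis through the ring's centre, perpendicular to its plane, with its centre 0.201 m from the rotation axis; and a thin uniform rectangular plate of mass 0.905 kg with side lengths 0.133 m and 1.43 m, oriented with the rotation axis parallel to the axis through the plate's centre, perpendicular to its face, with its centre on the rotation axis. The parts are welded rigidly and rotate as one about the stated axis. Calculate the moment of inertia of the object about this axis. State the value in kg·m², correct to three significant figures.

0.947

Rectangular plate: I_cm = (1/12)M(a²+b²) = (1/12)(5.99)[(0.428)² + (1.12)²] = 0.71759 kg·m²; centre at d = 0.0987 m, so I = I_cm + Md² gives I = 0.71759 + (5.99)(0.0987)² = 0.77595 kg·m².
Thin ring: I_cm = MR² = (0.334)(0.0764)² = 0.0019495 kg·m²; centre at d = 0.201 m, so I = I_cm + Md² gives I = 0.0019495 + (0.334)(0.201)² = 0.015443 kg·m².
Rectangular plate: I_cm = (1/12)M(a²+b²) = (1/12)(0.905)[(0.133)² + (1.43)²] = 0.15555 kg·m²; axis through the centre, so I = 0.15555 kg·m².
Total I = 0.77595 + 0.015443 + 0.15555 = 0.94694 kg·m².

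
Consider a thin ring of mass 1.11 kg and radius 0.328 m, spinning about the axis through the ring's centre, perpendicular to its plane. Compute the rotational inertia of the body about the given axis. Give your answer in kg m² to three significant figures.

0.119

I_cm = MR² = (1.11)(0.328)² = 0.11942 kg m²; axis through the centre, so I = 0.11942 kg m².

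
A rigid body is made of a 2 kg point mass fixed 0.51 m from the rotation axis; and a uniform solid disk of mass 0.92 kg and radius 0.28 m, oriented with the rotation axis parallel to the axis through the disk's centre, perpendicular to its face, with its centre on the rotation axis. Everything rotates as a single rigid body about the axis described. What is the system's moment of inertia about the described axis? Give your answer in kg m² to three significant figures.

Point mass: I_cm = 0; centre at d = 0.51 m, so the parallel axis theorem gives I = 0 + (2)(0.51)² = 0.5202 kg m².
Solid disk: I_cm = (1/2)MR² = (1/2)(0.92)(0.28)² = 0.036064 kg m²; axis through the centre, so I = 0.036064 kg m².
Total I = 0.5202 + 0.036064 = 0.55626 kg m².

0.556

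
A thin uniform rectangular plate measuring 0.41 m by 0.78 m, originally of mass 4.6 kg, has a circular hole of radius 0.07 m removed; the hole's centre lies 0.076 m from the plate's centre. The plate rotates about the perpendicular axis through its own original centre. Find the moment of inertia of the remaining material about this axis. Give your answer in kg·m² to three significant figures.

Unpierced body about its centre: I₀ = (1/12)M(a²+b²) = (1/12)(4.6)[(0.41)² + (0.78)²] = 0.29766 kg·m².
The removed disk has mass m = M·πr²/(ab) = (4.6)·π(0.07)²/(0.41·0.78) = 0.22142 kg (same uniform areal density).
Its moment of inertia about the rotation axis (parallel-axis theorem): I_hole = (1/2)mr² + md² = (1/2)(0.22142)(0.07)² + (0.22142)(0.076)² = 0.0018214 kg·m².
Treating the hole as negative mass, I = I₀ − I_hole = 0.29766 − 0.0018214 = 0.29584 kg·m².

0.296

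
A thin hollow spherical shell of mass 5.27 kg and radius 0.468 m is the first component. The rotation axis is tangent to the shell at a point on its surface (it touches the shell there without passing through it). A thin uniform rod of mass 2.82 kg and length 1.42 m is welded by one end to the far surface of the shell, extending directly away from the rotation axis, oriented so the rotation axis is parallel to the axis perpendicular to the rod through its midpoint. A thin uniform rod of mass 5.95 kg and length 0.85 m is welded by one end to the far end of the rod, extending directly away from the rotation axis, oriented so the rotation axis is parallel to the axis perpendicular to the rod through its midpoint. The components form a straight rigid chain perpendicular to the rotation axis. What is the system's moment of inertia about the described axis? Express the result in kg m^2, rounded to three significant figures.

Spherical shell: I_cm = (2/3)MR² = (2/3)(5.27)(0.468)² = 0.7695 kg m^2; centre at d = 0.468 m, so I = I_cm + Md² gives I = 0.7695 + (5.27)(0.468)² = 1.9238 kg m^2.
Thin rod: I_cm = (1/12)ML² = (1/12)(2.82)(1.42)² = 0.47385 kg m^2; centre at d = 0.468 + 0.468 + 0.71 = 1.646 m, so I = I_cm + Md² gives I = 0.47385 + (2.82)(1.646)² = 8.1141 kg m^2.
Thin rod: I_cm = (1/12)ML² = (1/12)(5.95)(0.85)² = 0.35824 kg m^2; centre at d = 0.468 + 0.468 + 0.71 + 0.71 + 0.425 = 2.781 m, so I = I_cm + Md² gives I = 0.35824 + (5.95)(2.781)² = 46.375 kg m^2.
Total I = 1.9238 + 8.1141 + 46.375 = 56.413 kg m^2.

56.4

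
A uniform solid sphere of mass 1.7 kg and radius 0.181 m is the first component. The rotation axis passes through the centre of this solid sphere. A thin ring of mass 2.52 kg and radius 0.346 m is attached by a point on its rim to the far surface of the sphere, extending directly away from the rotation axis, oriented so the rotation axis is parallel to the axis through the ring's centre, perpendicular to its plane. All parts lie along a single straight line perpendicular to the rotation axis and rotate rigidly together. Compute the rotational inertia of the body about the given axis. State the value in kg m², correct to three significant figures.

Solid sphere: I_cm = (2/5)MR² = (2/5)(1.7)(0.181)² = 0.022277 kg m²; axis through the centre, so I = 0.022277 kg m².
Thin ring: I_cm = MR² = (2.52)(0.346)² = 0.30168 kg m²; centre at d = 0.181 + 0.346 = 0.527 m, so I = I_cm + Md² gives I = 0.30168 + (2.52)(0.527)² = 1.0016 kg m².
Total I = 0.022277 + 1.0016 = 1.0238 kg m².

1.02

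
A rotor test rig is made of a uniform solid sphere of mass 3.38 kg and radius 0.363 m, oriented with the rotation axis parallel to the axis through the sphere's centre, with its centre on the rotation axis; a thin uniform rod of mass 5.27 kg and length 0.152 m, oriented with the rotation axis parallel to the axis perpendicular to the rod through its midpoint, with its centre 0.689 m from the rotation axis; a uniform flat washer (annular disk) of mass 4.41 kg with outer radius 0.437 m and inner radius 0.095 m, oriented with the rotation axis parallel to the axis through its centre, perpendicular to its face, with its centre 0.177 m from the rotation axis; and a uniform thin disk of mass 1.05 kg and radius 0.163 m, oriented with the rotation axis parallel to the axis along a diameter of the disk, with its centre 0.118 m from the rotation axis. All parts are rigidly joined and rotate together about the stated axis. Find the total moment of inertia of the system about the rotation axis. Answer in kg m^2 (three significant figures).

3.29

Solid sphere: I_cm = (2/5)MR² = (2/5)(3.38)(0.363)² = 0.17815 kg m^2; axis through the centre, so I = 0.17815 kg m^2.
Thin rod: I_cm = (1/12)ML² = (1/12)(5.27)(0.152)² = 0.010147 kg m^2; centre at d = 0.689 m, so I = I_cm + Md² gives I = 0.010147 + (5.27)(0.689)² = 2.5119 kg m^2.
Annular disk: I_cm = (1/2)M(R²+r²) = (1/2)(4.41)[(0.437)² + (0.095)²] = 0.44099 kg m^2; centre at d = 0.177 m, so I = I_cm + Md² gives I = 0.44099 + (4.41)(0.177)² = 0.57915 kg m^2.
Thin disk: I_cm = (1/4)MR² = (1/4)(1.05)(0.163)² = 0.0069744 kg m^2; centre at d = 0.118 m, so I = I_cm + Md² gives I = 0.0069744 + (1.05)(0.118)² = 0.021595 kg m^2.
Total I = 0.17815 + 2.5119 + 0.57915 + 0.021595 = 3.2908 kg m^2.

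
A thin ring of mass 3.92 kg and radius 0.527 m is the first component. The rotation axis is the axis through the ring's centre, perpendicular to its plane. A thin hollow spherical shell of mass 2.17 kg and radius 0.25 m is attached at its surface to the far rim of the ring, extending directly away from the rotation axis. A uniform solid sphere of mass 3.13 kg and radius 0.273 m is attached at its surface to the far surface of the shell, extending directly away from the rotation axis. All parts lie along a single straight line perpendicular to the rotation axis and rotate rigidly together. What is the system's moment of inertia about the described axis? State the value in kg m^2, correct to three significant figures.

Thin ring: I_cm = MR² = (3.92)(0.527)² = 1.0887 kg m^2; axis through the centre, so I = 1.0887 kg m^2.
Spherical shell: I_cm = (2/3)MR² = (2/3)(2.17)(0.25)² = 0.090417 kg m^2; centre at d = 0.527 + 0.25 = 0.777 m, so I = I_cm + Md² gives I = 0.090417 + (2.17)(0.777)² = 1.4005 kg m^2.
Solid sphere: I_cm = (2/5)MR² = (2/5)(3.13)(0.273)² = 0.09331 kg m^2; centre at d = 0.527 + 0.25 + 0.25 + 0.273 = 1.3 m, so I = I_cm + Md² gives I = 0.09331 + (3.13)(1.3)² = 5.383 kg m^2.
Total I = 1.0887 + 1.4005 + 5.383 = 7.8722 kg m^2.

7.87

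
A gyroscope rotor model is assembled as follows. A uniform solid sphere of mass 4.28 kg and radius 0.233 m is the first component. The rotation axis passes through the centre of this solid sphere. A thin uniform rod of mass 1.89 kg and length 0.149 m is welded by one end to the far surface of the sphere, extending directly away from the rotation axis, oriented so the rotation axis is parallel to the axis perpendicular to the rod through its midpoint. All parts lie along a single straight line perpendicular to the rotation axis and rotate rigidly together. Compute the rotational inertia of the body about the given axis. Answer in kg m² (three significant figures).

0.275

Solid sphere: I_cm = (2/5)MR² = (2/5)(4.28)(0.233)² = 0.092943 kg m²; axis through the centre, so I = 0.092943 kg m².
Thin rod: I_cm = (1/12)ML² = (1/12)(1.89)(0.149)² = 0.0034967 kg m²; centre at d = 0.233 + 0.0745 = 0.3075 m, so the parallel axis theorem gives I = 0.0034967 + (1.89)(0.3075)² = 0.18221 kg m².
Total I = 0.092943 + 0.18221 = 0.27515 kg m².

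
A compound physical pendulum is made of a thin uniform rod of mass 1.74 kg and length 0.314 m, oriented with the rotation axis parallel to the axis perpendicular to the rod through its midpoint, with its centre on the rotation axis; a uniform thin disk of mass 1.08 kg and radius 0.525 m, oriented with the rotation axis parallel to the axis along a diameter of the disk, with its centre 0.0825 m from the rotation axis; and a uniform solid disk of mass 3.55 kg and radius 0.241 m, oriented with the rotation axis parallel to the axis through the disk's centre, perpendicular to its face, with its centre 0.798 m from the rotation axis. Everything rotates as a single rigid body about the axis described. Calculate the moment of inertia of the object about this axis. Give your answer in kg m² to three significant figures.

Thin rod: I_cm = (1/12)ML² = (1/12)(1.74)(0.314)² = 0.014296 kg m²; axis through the centre, so I = 0.014296 kg m².
Thin disk: I_cm = (1/4)MR² = (1/4)(1.08)(0.525)² = 0.074419 kg m²; centre at d = 0.0825 m, so I = I_cm + Md² gives I = 0.074419 + (1.08)(0.0825)² = 0.08177 kg m².
Solid disk: I_cm = (1/2)MR² = (1/2)(3.55)(0.241)² = 0.10309 kg m²; centre at d = 0.798 m, so I = I_cm + Md² gives I = 0.10309 + (3.55)(0.798)² = 2.3637 kg m².
Total I = 0.014296 + 0.08177 + 2.3637 = 2.4598 kg m².

2.46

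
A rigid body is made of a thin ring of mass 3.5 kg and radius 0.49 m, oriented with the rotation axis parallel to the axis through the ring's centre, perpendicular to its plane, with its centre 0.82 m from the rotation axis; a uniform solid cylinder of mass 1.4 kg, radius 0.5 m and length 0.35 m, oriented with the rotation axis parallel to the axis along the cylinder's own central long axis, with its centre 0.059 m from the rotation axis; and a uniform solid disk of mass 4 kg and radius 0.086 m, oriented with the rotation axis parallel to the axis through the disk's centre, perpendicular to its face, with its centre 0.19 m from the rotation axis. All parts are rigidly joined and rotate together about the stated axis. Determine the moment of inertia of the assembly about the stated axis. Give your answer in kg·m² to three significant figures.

Thin ring: I_cm = MR² = (3.5)(0.49)² = 0.84035 kg·m²; centre at d = 0.82 m, so I = I_cm + Md² gives I = 0.84035 + (3.5)(0.82)² = 3.1937 kg·m².
Solid cylinder: I_cm = (1/2)MR² = (1/2)(1.4)(0.5)² = 0.175 kg·m²; centre at d = 0.059 m, so I = I_cm + Md² gives I = 0.175 + (1.4)(0.059)² = 0.17987 kg·m².
Solid disk: I_cm = (1/2)MR² = (1/2)(4)(0.086)² = 0.014792 kg·m²; centre at d = 0.19 m, so I = I_cm + Md² gives I = 0.014792 + (4)(0.19)² = 0.15919 kg·m².
Total I = 3.1937 + 0.17987 + 0.15919 = 3.5328 kg·m².

3.53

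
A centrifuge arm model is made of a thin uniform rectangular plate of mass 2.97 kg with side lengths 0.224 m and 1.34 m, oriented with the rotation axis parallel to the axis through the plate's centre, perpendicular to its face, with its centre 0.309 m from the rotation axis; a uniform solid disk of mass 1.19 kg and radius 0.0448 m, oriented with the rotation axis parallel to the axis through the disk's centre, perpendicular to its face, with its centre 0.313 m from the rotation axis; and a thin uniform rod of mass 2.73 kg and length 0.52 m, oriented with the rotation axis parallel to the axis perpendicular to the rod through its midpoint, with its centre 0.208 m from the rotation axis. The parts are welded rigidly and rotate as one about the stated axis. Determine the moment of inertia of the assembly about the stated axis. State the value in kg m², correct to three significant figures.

1.04

Rectangular plate: I_cm = (1/12)M(a²+b²) = (1/12)(2.97)[(0.224)² + (1.34)²] = 0.45683 kg m²; centre at d = 0.309 m, so I = I_cm + Md² gives I = 0.45683 + (2.97)(0.309)² = 0.74041 kg m².
Solid disk: I_cm = (1/2)MR² = (1/2)(1.19)(0.0448)² = 0.0011942 kg m²; centre at d = 0.313 m, so I = I_cm + Md² gives I = 0.0011942 + (1.19)(0.313)² = 0.11778 kg m².
Thin rod: I_cm = (1/12)ML² = (1/12)(2.73)(0.52)² = 0.061516 kg m²; centre at d = 0.208 m, so I = I_cm + Md² gives I = 0.061516 + (2.73)(0.208)² = 0.17963 kg m².
Total I = 0.74041 + 0.11778 + 0.17963 = 1.0378 kg m².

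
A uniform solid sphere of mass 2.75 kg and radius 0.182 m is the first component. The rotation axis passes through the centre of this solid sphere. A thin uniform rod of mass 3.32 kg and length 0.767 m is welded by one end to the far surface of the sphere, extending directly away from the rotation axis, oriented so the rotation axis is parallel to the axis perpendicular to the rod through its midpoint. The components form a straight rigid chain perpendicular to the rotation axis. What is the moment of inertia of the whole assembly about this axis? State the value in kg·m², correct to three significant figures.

1.26

Solid sphere: I_cm = (2/5)MR² = (2/5)(2.75)(0.182)² = 0.036436 kg·m²; axis through the centre, so I = 0.036436 kg·m².
Thin rod: I_cm = (1/12)ML² = (1/12)(3.32)(0.767)² = 0.16276 kg·m²; centre at d = 0.182 + 0.3835 = 0.5655 m, so the parallel axis theorem gives I = 0.16276 + (3.32)(0.5655)² = 1.2245 kg·m².
Total I = 0.036436 + 1.2245 = 1.2609 kg·m².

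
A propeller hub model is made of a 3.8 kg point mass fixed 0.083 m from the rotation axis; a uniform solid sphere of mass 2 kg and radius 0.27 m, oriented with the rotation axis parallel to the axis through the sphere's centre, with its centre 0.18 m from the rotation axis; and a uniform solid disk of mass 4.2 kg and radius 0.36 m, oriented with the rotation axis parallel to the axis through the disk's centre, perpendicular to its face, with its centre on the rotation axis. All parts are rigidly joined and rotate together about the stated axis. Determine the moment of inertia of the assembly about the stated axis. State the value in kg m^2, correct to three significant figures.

Point mass: I_cm = 0; centre at d = 0.083 m, so I = I_cm + Md² gives I = 0 + (3.8)(0.083)² = 0.026178 kg m^2.
Solid sphere: I_cm = (2/5)MR² = (2/5)(2)(0.27)² = 0.05832 kg m^2; centre at d = 0.18 m, so I = I_cm + Md² gives I = 0.05832 + (2)(0.18)² = 0.12312 kg m^2.
Solid disk: I_cm = (1/2)MR² = (1/2)(4.2)(0.36)² = 0.27216 kg m^2; axis through the centre, so I = 0.27216 kg m^2.
Total I = 0.026178 + 0.12312 + 0.27216 = 0.42146 kg m^2.

0.421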